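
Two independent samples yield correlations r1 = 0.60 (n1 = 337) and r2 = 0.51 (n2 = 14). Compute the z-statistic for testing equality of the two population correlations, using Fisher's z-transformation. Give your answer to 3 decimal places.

Fisher z-transforms: z1 = atanh(0.60) = 0.693147, z2 = atanh(0.51) = 0.562730; difference d = 0.130417
Var(d) = 1/334 + 1/11 = 0.0029940 + 0.0909091 = 0.0939031
z = d/√Var(d) = 0.130417 / √0.0939031 = 0.130417 / 0.306436 = 0.426

0.426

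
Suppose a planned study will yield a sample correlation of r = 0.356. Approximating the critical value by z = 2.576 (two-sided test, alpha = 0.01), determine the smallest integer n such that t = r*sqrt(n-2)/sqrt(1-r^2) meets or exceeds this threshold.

48

Need r·√(n−2)/√(1−r²) ≥ 2.576
√(n−2) ≥ 2.576·√(1−0.126736) / 0.356 = 2.576·0.934486 / 0.356 = 6.7619
n−2 ≥ 45.7233  ⇒  n ≥ 47.7233
Smallest integer n = 48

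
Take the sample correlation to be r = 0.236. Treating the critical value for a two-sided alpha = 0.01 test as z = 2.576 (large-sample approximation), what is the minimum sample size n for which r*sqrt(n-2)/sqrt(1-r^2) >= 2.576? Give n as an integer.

r√(n−2)/√(1−r²) ≥ 2.576  ⇔  n−2 ≥ (2.576)²·(1−r²)/r²
(1−r²)/r² = (1−0.055696)/0.055696 = 16.9546
n ≥ 2 + 6.635776·16.9546 = 2 + 112.5069 = 114.5069
⌈114.5069⌉ = 115

115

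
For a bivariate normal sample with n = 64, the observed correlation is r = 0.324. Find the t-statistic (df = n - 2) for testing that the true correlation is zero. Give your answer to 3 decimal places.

t = r·√(n−2) / √(1−r²) with r = 0.324, n = 64
  = 0.324·√62 / √(1 − 0.104976)
  = 0.324·7.874008 / 0.946057
  = 2.551179 / 0.946057 = 2.697

2.697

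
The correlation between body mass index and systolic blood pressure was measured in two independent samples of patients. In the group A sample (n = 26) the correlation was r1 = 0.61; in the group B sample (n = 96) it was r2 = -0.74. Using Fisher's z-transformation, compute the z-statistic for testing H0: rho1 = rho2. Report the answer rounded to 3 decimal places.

Fisher z-transforms: z1 = atanh(0.61) = 0.708921, z2 = atanh(-0.74) = -0.950479; difference d = 1.659400
Var(d) = 1/23 + 1/93 = 0.0434783 + 0.0107527 = 0.0542310
z = d/√Var(d) = 1.659400 / √0.0542310 = 1.659400 / 0.232876 = 7.126

7.126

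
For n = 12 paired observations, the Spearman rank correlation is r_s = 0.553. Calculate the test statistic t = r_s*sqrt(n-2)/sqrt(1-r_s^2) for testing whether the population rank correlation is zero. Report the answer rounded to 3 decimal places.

1 − r_s² = 1 − 0.305809 = 0.694191;  √(1−r_s²) = 0.833181
√(n−2) = √10 = 3.162278
t = r_s·√(n−2)/√(1−r_s²) = 0.553 · 3.162278 / 0.833181 = 2.099

2.099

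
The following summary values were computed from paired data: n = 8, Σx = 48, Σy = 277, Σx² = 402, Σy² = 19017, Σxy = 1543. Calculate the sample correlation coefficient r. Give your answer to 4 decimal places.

S_xy = nΣxy − ΣxΣy = 8·1543 − 48·277 = 12344 − 13296 = -952
S_xx = nΣx² − (Σx)² = 8·402 − 48² = 3216 − 2304 = 912
S_yy = nΣy² − (Σy)² = 8·19017 − 277² = 152136 − 76729 = 75407
r = S_xy / √(S_xx·S_yy) = -952 / √(912·75407) = -952 / √68771184 = -952 / 8292.8393 = -0.1148

-0.1148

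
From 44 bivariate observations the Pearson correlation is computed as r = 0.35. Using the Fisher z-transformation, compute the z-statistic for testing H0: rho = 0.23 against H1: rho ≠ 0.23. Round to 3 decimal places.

0.840

z_r = atanh(0.35) = 0.365444,  z_0 = atanh(0.23) = 0.234189
SE = 1/√(n−3) = 1/√41 = 0.156174
z = (z_r − z_0)/SE = (0.365444 − 0.234189) / 0.156174 = 0.131255 / 0.156174 = 0.840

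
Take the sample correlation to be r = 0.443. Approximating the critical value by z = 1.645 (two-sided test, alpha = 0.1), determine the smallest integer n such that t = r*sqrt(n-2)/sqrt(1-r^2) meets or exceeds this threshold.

14

r√(n−2)/√(1−r²) ≥ 1.645  ⇔  n−2 ≥ (1.645)²·(1−r²)/r²
(1−r²)/r² = (1−0.196249)/0.196249 = 4.0956
n ≥ 2 + 2.706025·4.0956 = 2 + 11.0828 = 13.0828
⌈13.0828⌉ = 14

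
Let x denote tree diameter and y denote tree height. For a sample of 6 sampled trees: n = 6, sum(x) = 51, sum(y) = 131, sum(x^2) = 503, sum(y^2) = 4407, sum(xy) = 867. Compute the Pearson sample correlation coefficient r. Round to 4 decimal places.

S_xy = nΣxy − ΣxΣy = 6·867 − 51·131 = 5202 − 6681 = -1479
S_xx = nΣx² − (Σx)² = 6·503 − 51² = 3018 − 2601 = 417
S_yy = nΣy² − (Σy)² = 6·4407 − 131² = 26442 − 17161 = 9281
r = S_xy / √(S_xx·S_yy) = -1479 / √(417·9281) = -1479 / √3870177 = -1479 / 1967.2765 = -0.7518

-0.7518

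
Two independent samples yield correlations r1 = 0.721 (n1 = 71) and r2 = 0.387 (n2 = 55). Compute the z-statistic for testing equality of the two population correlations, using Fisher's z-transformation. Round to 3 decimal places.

2.722

z1 = atanh(0.721) = 0.909725,  z2 = atanh(0.387) = 0.408267
SE = √(1/(n1−3) + 1/(n2−3)) = √(1/68 + 1/52) = √(0.0147059 + 0.0192308) = √0.0339367 = 0.184219
z = (z1 − z2)/SE = (0.909725 − 0.408267) / 0.184219 = 0.501458 / 0.184219 = 2.722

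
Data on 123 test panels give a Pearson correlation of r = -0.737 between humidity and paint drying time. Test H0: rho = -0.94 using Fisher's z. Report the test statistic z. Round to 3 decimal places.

Fisher z: atanh(-0.737) = -0.943880, atanh(-0.94) = -1.738049
z = (z_r − z_0)·√(n−3) = (-0.943880 − (-1.738049))·√120 = 0.794169 · 10.954451 = 8.700

8.700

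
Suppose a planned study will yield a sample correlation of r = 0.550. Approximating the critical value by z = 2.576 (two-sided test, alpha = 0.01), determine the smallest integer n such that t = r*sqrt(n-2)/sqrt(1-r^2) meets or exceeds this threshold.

18

Need r·√(n−2)/√(1−r²) ≥ 2.576
√(n−2) ≥ 2.576·√(1−0.302500) / 0.550 = 2.576·0.835165 / 0.550 = 3.9116
n−2 ≥ 15.3006  ⇒  n ≥ 17.3006
Smallest integer n = 18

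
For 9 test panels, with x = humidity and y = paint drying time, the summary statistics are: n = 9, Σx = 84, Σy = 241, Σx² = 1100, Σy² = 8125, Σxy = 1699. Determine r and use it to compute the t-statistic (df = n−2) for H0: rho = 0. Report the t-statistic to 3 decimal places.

-3.067

Numerator: nΣxy − (Σx)(Σy) = 9·1699 − (84)(241) = -4953
Denominator: √[(nΣx²−(Σx)²)(nΣy²−(Σy)²)]
  nΣx²−(Σx)² = 9·1100 − 7056 = 2844;  nΣy²−(Σy)² = 9·8125 − 58081 = 15044
  √(2844·15044) = √42785136 = 6541.0348
r = -4953 / 6541.0348 = -0.7572
t = r·√(n−2)/√(1−r²) = -0.7572·√7 / √(1−0.573352) = -2.003363 / 0.653183 = -3.067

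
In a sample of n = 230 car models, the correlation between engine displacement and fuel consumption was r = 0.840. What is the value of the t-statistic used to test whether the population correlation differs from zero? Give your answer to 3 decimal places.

t = r·√(n−2) / √(1−r²) with r = 0.840, n = 230
  = 0.840·√228 / √(1 − 0.705600)
  = 0.840·15.099669 / 0.542586
  = 12.683722 / 0.542586 = 23.376

23.376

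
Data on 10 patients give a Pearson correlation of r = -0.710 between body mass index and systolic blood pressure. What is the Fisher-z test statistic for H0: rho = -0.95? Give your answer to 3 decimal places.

z_r = atanh(-0.710) = -0.887184,  z_0 = atanh(-0.95) = -1.831781
SE = 1/√(n−3) = 1/√7 = 0.377964
z = (z_r − z_0)/SE = (-0.887184 − (-1.831781)) / 0.377964 = 0.944597 / 0.377964 = 2.499

2.499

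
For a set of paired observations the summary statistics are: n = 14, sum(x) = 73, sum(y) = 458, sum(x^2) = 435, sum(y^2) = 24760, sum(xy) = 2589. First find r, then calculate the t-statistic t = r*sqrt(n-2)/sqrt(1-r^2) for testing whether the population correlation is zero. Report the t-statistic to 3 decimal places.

0.993

Numerator: nΣxy − (Σx)(Σy) = 14·2589 − (73)(458) = 2812
Denominator: √[(nΣx²−(Σx)²)(nΣy²−(Σy)²)]
  nΣx²−(Σx)² = 14·435 − 5329 = 761;  nΣy²−(Σy)² = 14·24760 − 209764 = 136876
  √(761·136876) = √104162636 = 10206.0098
r = 2812 / 10206.0098 = 0.2755
t = r·√(n−2)/√(1−r²) = 0.2755·√12 / √(1−0.075900) = 0.954360 / 0.961301 = 0.993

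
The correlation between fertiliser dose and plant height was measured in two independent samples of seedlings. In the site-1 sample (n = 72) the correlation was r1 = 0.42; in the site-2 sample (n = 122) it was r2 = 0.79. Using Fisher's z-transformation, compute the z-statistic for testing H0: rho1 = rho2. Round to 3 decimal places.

-4.122

Fisher z-transforms: z1 = atanh(0.42) = 0.447692, z2 = atanh(0.79) = 1.071432; difference d = -0.623740
Var(d) = 1/69 + 1/119 = 0.0144928 + 0.0084034 = 0.0228962
z = d/√Var(d) = -0.623740 / √0.0228962 = -0.623740 / 0.151315 = -4.122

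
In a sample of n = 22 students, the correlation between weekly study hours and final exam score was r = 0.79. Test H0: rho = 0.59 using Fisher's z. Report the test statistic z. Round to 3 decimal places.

1.716

z_r = atanh(0.79) = 1.071432,  z_0 = atanh(0.59) = 0.677666
SE = 1/√(n−3) = 1/√19 = 0.229416
z = (z_r − z_0)/SE = (1.071432 − 0.677666) / 0.229416 = 0.393766 / 0.229416 = 1.716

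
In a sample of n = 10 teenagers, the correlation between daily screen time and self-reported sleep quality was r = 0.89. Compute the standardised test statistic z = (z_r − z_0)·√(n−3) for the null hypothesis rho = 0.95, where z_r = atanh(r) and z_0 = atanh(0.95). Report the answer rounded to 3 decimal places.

-1.084

Fisher z: atanh(0.89) = 1.421926, atanh(0.95) = 1.831781
z = (z_r − z_0)·√(n−3) = (1.421926 − 1.831781)·√7 = -0.409855 · 2.645751 = -1.084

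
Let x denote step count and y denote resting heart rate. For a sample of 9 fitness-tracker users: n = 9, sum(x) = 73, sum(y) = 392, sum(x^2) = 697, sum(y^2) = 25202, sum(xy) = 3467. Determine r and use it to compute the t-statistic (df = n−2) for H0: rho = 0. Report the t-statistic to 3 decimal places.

0.867

Numerator: nΣxy − (Σx)(Σy) = 9·3467 − (73)(392) = 2587
Denominator: √[(nΣx²−(Σx)²)(nΣy²−(Σy)²)]
  nΣx²−(Σx)² = 9·697 − 5329 = 944;  nΣy²−(Σy)² = 9·25202 − 153664 = 73154
  √(944·73154) = √69057376 = 8310.0768
r = 2587 / 8310.0768 = 0.3113
t = r·√(n−2)/√(1−r²) = 0.3113·√7 / √(1−0.096908) = 0.823622 / 0.950312 = 0.867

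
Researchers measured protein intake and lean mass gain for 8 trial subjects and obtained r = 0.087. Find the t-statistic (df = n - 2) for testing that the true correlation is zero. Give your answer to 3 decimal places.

0.214

1 − r² = 1 − 0.007569 = 0.992431;  √(1−r²) = 0.996208
√(n−2) = √6 = 2.449490
t = r·√(n−2)/√(1−r²) = 0.087 · 2.449490 / 0.996208 = 0.214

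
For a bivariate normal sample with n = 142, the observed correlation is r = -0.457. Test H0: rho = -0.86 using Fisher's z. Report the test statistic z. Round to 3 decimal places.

9.430

Fisher z: atanh(-0.457) = -0.493513, atanh(-0.86) = -1.293345
z = (z_r − z_0)·√(n−3) = (-0.493513 − (-1.293345))·√139 = 0.799832 · 11.789826 = 9.430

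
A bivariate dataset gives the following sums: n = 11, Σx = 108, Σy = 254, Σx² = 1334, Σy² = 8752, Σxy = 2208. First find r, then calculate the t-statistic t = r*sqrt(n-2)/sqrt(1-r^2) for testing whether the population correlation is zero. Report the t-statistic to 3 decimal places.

S_xy = nΣxy − ΣxΣy = 11·2208 − 108·254 = 24288 − 27432 = -3144
S_xx = nΣx² − (Σx)² = 11·1334 − 108² = 14674 − 11664 = 3010
S_yy = nΣy² − (Σy)² = 11·8752 − 254² = 96272 − 64516 = 31756
r = S_xy / √(S_xx·S_yy) = -3144 / √(3010·31756) = -3144 / √95585560 = -3144 / 9776.7868 = -0.3216
t = r·√(n−2)/√(1−r²) = -0.3216·√9 / √(1−0.103427) = -0.964800 / 0.946875 = -1.019

-1.019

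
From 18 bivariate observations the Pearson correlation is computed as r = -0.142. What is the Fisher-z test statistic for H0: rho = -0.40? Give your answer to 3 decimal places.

z_r = atanh(-0.142) = -0.142966,  z_0 = atanh(-0.40) = -0.423649
SE = 1/√(n−3) = 1/√15 = 0.258199
z = (z_r − z_0)/SE = (-0.142966 − (-0.423649)) / 0.258199 = 0.280683 / 0.258199 = 1.087

1.087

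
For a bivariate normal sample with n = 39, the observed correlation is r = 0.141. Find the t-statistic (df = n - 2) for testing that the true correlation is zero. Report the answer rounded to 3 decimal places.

0.866

t = r·√(n−2) / √(1−r²) with r = 0.141, n = 39
  = 0.141·√37 / √(1 − 0.019881)
  = 0.141·6.082763 / 0.990010
  = 0.857670 / 0.990010 = 0.866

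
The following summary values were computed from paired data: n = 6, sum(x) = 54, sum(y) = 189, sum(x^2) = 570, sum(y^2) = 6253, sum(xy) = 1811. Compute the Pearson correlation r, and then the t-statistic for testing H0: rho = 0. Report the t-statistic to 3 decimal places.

S_xy = nΣxy − ΣxΣy = 6·1811 − 54·189 = 10866 − 10206 = 660
S_xx = nΣx² − (Σx)² = 6·570 − 54² = 3420 − 2916 = 504
S_yy = nΣy² − (Σy)² = 6·6253 − 189² = 37518 − 35721 = 1797
r = S_xy / √(S_xx·S_yy) = 660 / √(504·1797) = 660 / √905688 = 660 / 951.6764 = 0.6935
t = r·√(n−2)/√(1−r²) = 0.6935·√4 / √(1−0.480942) = 1.387000 / 0.720457 = 1.925

1.925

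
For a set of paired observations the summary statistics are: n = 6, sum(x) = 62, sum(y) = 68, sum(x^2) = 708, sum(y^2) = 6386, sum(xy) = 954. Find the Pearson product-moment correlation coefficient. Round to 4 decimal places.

0.4087

Numerator: nΣxy − (Σx)(Σy) = 6·954 − (62)(68) = 1508
Denominator: √[(nΣx²−(Σx)²)(nΣy²−(Σy)²)]
  nΣx²−(Σx)² = 6·708 − 3844 = 404;  nΣy²−(Σy)² = 6·6386 − 4624 = 33692
  √(404·33692) = √13611568 = 3689.3859
r = 1508 / 3689.3859 = 0.4087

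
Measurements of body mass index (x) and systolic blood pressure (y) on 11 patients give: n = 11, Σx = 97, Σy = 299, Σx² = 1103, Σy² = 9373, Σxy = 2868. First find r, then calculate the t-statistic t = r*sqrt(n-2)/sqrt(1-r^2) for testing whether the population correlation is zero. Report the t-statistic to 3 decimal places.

Numerator: nΣxy − (Σx)(Σy) = 11·2868 − (97)(299) = 2545
Denominator: √[(nΣx²−(Σx)²)(nΣy²−(Σy)²)]
  nΣx²−(Σx)² = 11·1103 − 9409 = 2724;  nΣy²−(Σy)² = 11·9373 − 89401 = 13702
  √(2724·13702) = √37324248 = 6109.3574
r = 2545 / 6109.3574 = 0.4166
t = r·√(n−2)/√(1−r²) = 0.4166·√9 / √(1−0.173556) = 1.249800 / 0.909090 = 1.375

1.375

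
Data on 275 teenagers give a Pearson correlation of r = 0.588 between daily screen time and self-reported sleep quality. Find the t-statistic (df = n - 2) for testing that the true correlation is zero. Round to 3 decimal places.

12.011

t = r·√(n−2) / √(1−r²) with r = 0.588, n = 275
  = 0.588·√273 / √(1 − 0.345744)
  = 0.588·16.522712 / 0.808861
  = 9.715355 / 0.808861 = 12.011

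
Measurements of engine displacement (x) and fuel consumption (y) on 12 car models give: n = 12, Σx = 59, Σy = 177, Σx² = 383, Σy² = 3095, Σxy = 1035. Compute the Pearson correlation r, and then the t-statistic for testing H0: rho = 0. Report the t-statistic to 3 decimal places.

3.899

S_xy = nΣxy − ΣxΣy = 12·1035 − 59·177 = 12420 − 10443 = 1977
S_xx = nΣx² − (Σx)² = 12·383 − 59² = 4596 − 3481 = 1115
S_yy = nΣy² − (Σy)² = 12·3095 − 177² = 37140 − 31329 = 5811
r = S_xy / √(S_xx·S_yy) = 1977 / √(1115·5811) = 1977 / √6479265 = 1977 / 2545.4400 = 0.7767
t = r·√(n−2)/√(1−r²) = 0.7767·√10 / √(1−0.603263) = 2.456141 / 0.629871 = 3.899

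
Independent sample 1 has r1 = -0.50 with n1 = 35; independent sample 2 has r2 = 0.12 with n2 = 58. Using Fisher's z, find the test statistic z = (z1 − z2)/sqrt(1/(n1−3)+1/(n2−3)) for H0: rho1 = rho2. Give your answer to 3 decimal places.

z1 = atanh(-0.50) = -0.549306,  z2 = atanh(0.12) = 0.120581
SE = √(1/(n1−3) + 1/(n2−3)) = √(1/32 + 1/55) = √(0.0312500 + 0.0181818) = √0.0494318 = 0.222333
z = (z1 − z2)/SE = (-0.549306 − 0.120581) / 0.222333 = -0.669887 / 0.222333 = -3.013

-3.013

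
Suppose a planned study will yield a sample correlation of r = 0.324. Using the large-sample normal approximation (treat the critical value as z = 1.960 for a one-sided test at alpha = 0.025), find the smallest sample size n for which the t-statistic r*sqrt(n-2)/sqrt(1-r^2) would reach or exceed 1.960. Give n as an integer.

35

Need r·√(n−2)/√(1−r²) ≥ 1.960
√(n−2) ≥ 1.960·√(1−0.104976) / 0.324 = 1.960·0.946057 / 0.324 = 5.7231
n−2 ≥ 32.7539  ⇒  n ≥ 34.7539
Smallest integer n = 35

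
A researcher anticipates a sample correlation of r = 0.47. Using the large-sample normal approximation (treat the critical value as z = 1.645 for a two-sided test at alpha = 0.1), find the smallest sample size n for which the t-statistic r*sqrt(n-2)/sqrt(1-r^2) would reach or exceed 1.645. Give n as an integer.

12

Need r·√(n−2)/√(1−r²) ≥ 1.645
√(n−2) ≥ 1.645·√(1−0.2209) / 0.47 = 1.645·0.882666 / 0.47 = 3.0893
n−2 ≥ 9.5438  ⇒  n ≥ 11.5438
Smallest integer n = 12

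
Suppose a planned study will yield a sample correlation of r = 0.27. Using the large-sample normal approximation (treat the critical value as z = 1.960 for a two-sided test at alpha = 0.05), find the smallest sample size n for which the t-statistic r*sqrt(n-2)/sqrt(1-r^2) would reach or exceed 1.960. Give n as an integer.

r√(n−2)/√(1−r²) ≥ 1.960  ⇔  n−2 ≥ (1.960)²·(1−r²)/r²
(1−r²)/r² = (1−0.0729)/0.0729 = 12.7174
n ≥ 2 + 3.8416·12.7174 = 2 + 48.8552 = 50.8552
⌈50.8552⌉ = 51

51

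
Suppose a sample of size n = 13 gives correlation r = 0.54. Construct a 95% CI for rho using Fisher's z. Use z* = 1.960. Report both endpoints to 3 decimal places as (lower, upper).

Fisher z: z_r = atanh(r) = ½·ln((1+0.54)/(1−0.54)) = 0.604156
SE(z) = 1/√(n−3) = 1/√10 = 0.316228
95% ⇒ z* = 1.960; margin = 1.960·0.316228 = 0.619807
CI on z-scale: (-0.015651, 1.223963)
Back-transform: tanh(-0.015651) = -0.015650, tanh(1.223963) = 0.840819

(-0.016, 0.841)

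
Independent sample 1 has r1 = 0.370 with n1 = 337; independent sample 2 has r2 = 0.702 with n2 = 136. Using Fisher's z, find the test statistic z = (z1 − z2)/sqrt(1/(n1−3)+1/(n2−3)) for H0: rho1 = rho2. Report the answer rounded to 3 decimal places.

Fisher z-transforms: z1 = atanh(0.370) = 0.388423, z2 = atanh(0.702) = 0.871233; difference d = -0.482810
Var(d) = 1/334 + 1/133 = 0.0029940 + 0.0075188 = 0.0105128
z = d/√Var(d) = -0.482810 / √0.0105128 = -0.482810 / 0.102532 = -4.709

-4.709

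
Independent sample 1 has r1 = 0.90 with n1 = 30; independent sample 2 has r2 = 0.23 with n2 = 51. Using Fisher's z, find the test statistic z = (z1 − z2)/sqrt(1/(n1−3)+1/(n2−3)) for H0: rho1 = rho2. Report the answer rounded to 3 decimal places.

Fisher z-transforms: z1 = atanh(0.90) = 1.472219, z2 = atanh(0.23) = 0.234189; difference d = 1.238030
Var(d) = 1/27 + 1/48 = 0.0370370 + 0.0208333 = 0.0578703
z = d/√Var(d) = 1.238030 / √0.0578703 = 1.238030 / 0.240562 = 5.146

5.146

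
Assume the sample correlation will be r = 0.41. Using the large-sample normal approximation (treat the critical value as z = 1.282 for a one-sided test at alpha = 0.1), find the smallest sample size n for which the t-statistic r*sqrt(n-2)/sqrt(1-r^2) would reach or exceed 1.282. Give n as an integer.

11

r√(n−2)/√(1−r²) ≥ 1.282  ⇔  n−2 ≥ (1.282)²·(1−r²)/r²
(1−r²)/r² = (1−0.1681)/0.1681 = 4.9488
n ≥ 2 + 1.643524·4.9488 = 2 + 8.1335 = 10.1335
⌈10.1335⌉ = 11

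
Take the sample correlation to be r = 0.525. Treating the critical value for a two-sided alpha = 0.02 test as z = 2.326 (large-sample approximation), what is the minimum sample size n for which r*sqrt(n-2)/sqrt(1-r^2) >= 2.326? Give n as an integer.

Need r·√(n−2)/√(1−r²) ≥ 2.326
√(n−2) ≥ 2.326·√(1−0.275625) / 0.525 = 2.326·0.851102 / 0.525 = 3.7708
n−2 ≥ 14.2189  ⇒  n ≥ 16.2189
Smallest integer n = 17

17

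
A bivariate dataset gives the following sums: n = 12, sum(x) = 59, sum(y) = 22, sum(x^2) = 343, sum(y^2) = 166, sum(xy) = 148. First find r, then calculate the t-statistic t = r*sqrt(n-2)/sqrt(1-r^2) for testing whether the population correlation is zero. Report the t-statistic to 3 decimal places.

Numerator: nΣxy − (Σx)(Σy) = 12·148 − (59)(22) = 478
Denominator: √[(nΣx²−(Σx)²)(nΣy²−(Σy)²)]
  nΣx²−(Σx)² = 12·343 − 3481 = 635;  nΣy²−(Σy)² = 12·166 − 484 = 1508
  √(635·1508) = √957580 = 978.5602
r = 478 / 978.5602 = 0.4885
t = r·√(n−2)/√(1−r²) = 0.4885·√10 / √(1−0.238632) = 1.544773 / 0.872564 = 1.770

1.770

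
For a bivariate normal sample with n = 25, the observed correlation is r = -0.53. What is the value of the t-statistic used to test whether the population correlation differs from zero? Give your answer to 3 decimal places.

t = r·√(n−2) / √(1−r²) with r = -0.53, n = 25
  = -0.53·√23 / √(1 − 0.2809)
  = -0.53·4.795832 / 0.847998
  = -2.541791 / 0.847998 = -2.997

-2.997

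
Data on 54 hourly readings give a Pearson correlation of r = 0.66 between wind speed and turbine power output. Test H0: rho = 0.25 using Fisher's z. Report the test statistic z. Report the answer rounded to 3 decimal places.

z_r = atanh(0.66) = 0.792814,  z_0 = atanh(0.25) = 0.255413
SE = 1/√(n−3) = 1/√51 = 0.140028
z = (z_r − z_0)/SE = (0.792814 − 0.255413) / 0.140028 = 0.537401 / 0.140028 = 3.838

3.838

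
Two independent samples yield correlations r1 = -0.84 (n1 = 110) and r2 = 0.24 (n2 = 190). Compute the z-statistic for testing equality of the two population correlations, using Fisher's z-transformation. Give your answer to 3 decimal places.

-12.094

z1 = atanh(-0.84) = -1.221174,  z2 = atanh(0.24) = 0.244774
SE = √(1/(n1−3) + 1/(n2−3)) = √(1/107 + 1/187) = √(0.0093458 + 0.0053476) = √0.0146934 = 0.121216
z = (z1 − z2)/SE = (-1.221174 − 0.244774) / 0.121216 = -1.465948 / 0.121216 = -12.094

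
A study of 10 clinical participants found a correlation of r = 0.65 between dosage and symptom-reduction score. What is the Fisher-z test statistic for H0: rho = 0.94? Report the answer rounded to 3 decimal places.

z_r = atanh(0.65) = 0.775299,  z_0 = atanh(0.94) = 1.738049
SE = 1/√(n−3) = 1/√7 = 0.377964
z = (z_r − z_0)/SE = (0.775299 − 1.738049) / 0.377964 = -0.962750 / 0.377964 = -2.547

-2.547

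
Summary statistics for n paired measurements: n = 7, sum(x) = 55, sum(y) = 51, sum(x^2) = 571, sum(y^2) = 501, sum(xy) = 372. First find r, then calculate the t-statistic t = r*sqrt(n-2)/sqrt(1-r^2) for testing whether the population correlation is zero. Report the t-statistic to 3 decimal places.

S_xy = nΣxy − ΣxΣy = 7·372 − 55·51 = 2604 − 2805 = -201
S_xx = nΣx² − (Σx)² = 7·571 − 55² = 3997 − 3025 = 972
S_yy = nΣy² − (Σy)² = 7·501 − 51² = 3507 − 2601 = 906
r = S_xy / √(S_xx·S_yy) = -201 / √(972·906) = -201 / √880632 = -201 / 938.4199 = -0.2142
t = r·√(n−2)/√(1−r²) = -0.2142·√5 / √(1−0.045882) = -0.478966 / 0.976790 = -0.490

-0.490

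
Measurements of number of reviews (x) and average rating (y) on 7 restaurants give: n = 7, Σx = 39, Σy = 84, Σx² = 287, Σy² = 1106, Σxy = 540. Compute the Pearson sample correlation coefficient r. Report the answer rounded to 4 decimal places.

S_xy = nΣxy − ΣxΣy = 7·540 − 39·84 = 3780 − 3276 = 504
S_xx = nΣx² − (Σx)² = 7·287 − 39² = 2009 − 1521 = 488
S_yy = nΣy² − (Σy)² = 7·1106 − 84² = 7742 − 7056 = 686
r = S_xy / √(S_xx·S_yy) = 504 / √(488·686) = 504 / √334768 = 504 / 578.5914 = 0.8711

0.8711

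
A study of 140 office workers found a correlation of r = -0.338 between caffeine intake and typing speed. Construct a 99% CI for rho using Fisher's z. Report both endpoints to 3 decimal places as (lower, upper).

Fisher z: z_r = atanh(r) = ½·ln((1+(-0.338))/(1−(-0.338))) = -0.351833
SE(z) = 1/√(n−3) = 1/√137 = 0.085436
99% ⇒ z* = 2.576; margin = 2.576·0.085436 = 0.220083
CI on z-scale: (-0.571916, -0.131750)
Back-transform: tanh(-0.571916) = -0.516765, tanh(-0.131750) = -0.130993

(-0.517, -0.131)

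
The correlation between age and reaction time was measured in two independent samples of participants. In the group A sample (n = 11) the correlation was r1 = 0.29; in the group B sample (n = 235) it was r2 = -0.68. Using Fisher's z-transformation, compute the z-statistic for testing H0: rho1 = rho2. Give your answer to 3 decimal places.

Fisher z-transforms: z1 = atanh(0.29) = 0.298566, z2 = atanh(-0.68) = -0.829114; difference d = 1.127680
Var(d) = 1/8 + 1/232 = 0.1250000 + 0.0043103 = 0.1293103
z = d/√Var(d) = 1.127680 / √0.1293103 = 1.127680 / 0.359597 = 3.136

3.136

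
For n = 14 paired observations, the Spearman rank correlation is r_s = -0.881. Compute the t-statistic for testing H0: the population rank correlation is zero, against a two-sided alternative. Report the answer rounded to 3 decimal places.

t = r_s·√(n−2) / √(1−r_s²) with r_s = -0.881, n = 14
  = -0.881·√12 / √(1 − 0.776161)
  = -0.881·3.464102 / 0.473116
  = -3.051874 / 0.473116 = -6.451

-6.451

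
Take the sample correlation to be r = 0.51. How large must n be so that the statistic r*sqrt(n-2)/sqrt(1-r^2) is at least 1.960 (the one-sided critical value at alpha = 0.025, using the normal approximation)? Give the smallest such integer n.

13

Need r·√(n−2)/√(1−r²) ≥ 1.960
√(n−2) ≥ 1.960·√(1−0.2601) / 0.51 = 1.960·0.860174 / 0.51 = 3.3058
n−2 ≥ 10.9283  ⇒  n ≥ 12.9283
Smallest integer n = 13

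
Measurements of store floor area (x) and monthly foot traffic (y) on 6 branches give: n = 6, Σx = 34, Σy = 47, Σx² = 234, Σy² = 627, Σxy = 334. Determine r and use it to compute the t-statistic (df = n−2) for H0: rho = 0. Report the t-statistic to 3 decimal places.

1.730

Numerator: nΣxy − (Σx)(Σy) = 6·334 − (34)(47) = 406
Denominator: √[(nΣx²−(Σx)²)(nΣy²−(Σy)²)]
  nΣx²−(Σx)² = 6·234 − 1156 = 248;  nΣy²−(Σy)² = 6·627 − 2209 = 1553
  √(248·1553) = √385144 = 620.5997
r = 406 / 620.5997 = 0.6542
t = r·√(n−2)/√(1−r²) = 0.6542·√4 / √(1−0.427978) = 1.308400 / 0.756321 = 1.730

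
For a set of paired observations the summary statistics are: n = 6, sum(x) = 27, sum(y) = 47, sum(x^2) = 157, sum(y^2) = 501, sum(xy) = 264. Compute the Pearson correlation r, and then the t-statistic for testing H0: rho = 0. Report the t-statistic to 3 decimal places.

S_xy = nΣxy − ΣxΣy = 6·264 − 27·47 = 1584 − 1269 = 315
S_xx = nΣx² − (Σx)² = 6·157 − 27² = 942 − 729 = 213
S_yy = nΣy² − (Σy)² = 6·501 − 47² = 3006 − 2209 = 797
r = S_xy / √(S_xx·S_yy) = 315 / √(213·797) = 315 / √169761 = 315 / 412.0206 = 0.7645
t = r·√(n−2)/√(1−r²) = 0.7645·√4 / √(1−0.584460) = 1.529000 / 0.644624 = 2.372

2.372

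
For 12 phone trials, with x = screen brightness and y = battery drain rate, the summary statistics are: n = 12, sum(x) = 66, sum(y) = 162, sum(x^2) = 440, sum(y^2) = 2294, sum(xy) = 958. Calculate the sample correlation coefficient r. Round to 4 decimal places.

0.7381

Numerator: nΣxy − (Σx)(Σy) = 12·958 − (66)(162) = 804
Denominator: √[(nΣx²−(Σx)²)(nΣy²−(Σy)²)]
  nΣx²−(Σx)² = 12·440 − 4356 = 924;  nΣy²−(Σy)² = 12·2294 − 26244 = 1284
  √(924·1284) = √1186416 = 1089.2272
r = 804 / 1089.2272 = 0.7381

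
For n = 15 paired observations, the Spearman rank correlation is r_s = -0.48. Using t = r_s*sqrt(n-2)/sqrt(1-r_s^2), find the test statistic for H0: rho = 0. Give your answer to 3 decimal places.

-1.973

1 − r_s² = 1 − 0.2304 = 0.7696;  √(1−r_s²) = 0.877268
√(n−2) = √13 = 3.605551
t = r_s·√(n−2)/√(1−r_s²) = -0.48 · 3.605551 / 0.877268 = -1.973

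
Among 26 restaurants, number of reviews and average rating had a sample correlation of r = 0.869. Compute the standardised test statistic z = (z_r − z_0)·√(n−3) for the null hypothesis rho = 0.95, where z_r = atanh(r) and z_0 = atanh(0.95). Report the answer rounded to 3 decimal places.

-2.411

Fisher z: atanh(0.869) = 1.328981, atanh(0.95) = 1.831781
z = (z_r − z_0)·√(n−3) = (1.328981 − 1.831781)·√23 = -0.502800 · 4.795832 = -2.411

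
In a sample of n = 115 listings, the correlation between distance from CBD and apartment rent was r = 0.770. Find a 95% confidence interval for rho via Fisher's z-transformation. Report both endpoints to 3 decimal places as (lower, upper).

Fisher z: z_r = atanh(r) = ½·ln((1+0.770)/(1−0.770)) = 1.020328
SE(z) = 1/√(n−3) = 1/√112 = 0.094491
95% ⇒ z* = 1.960; margin = 1.960·0.094491 = 0.185202
CI on z-scale: (0.835126, 1.205530)
Back-transform: tanh(0.835126) = 0.683219, tanh(1.205530) = 0.835334

(0.683, 0.835)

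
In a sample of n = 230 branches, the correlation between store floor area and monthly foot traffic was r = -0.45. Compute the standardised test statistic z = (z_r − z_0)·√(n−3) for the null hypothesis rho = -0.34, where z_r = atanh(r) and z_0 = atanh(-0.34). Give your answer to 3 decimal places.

z_r = atanh(-0.45) = -0.484700,  z_0 = atanh(-0.34) = -0.354093
SE = 1/√(n−3) = 1/√227 = 0.066372
z = (z_r − z_0)/SE = (-0.484700 − (-0.354093)) / 0.066372 = -0.130607 / 0.066372 = -1.968

-1.968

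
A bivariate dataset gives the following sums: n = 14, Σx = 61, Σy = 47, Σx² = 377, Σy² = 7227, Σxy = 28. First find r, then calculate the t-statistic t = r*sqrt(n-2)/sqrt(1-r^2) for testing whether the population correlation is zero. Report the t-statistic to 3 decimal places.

-0.705

S_xy = nΣxy − ΣxΣy = 14·28 − 61·47 = 392 − 2867 = -2475
S_xx = nΣx² − (Σx)² = 14·377 − 61² = 5278 − 3721 = 1557
S_yy = nΣy² − (Σy)² = 14·7227 − 47² = 101178 − 2209 = 98969
r = S_xy / √(S_xx·S_yy) = -2475 / √(1557·98969) = -2475 / √154094733 = -2475 / 12413.4900 = -0.1994
t = r·√(n−2)/√(1−r²) = -0.1994·√12 / √(1−0.039760) = -0.690742 / 0.979918 = -0.705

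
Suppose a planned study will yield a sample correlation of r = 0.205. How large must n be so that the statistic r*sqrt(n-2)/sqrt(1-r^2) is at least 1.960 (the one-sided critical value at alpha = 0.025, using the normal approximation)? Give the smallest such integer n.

90

Need r·√(n−2)/√(1−r²) ≥ 1.960
√(n−2) ≥ 1.960·√(1−0.042025) / 0.205 = 1.960·0.978762 / 0.205 = 9.3579
n−2 ≥ 87.5703  ⇒  n ≥ 89.5703
Smallest integer n = 90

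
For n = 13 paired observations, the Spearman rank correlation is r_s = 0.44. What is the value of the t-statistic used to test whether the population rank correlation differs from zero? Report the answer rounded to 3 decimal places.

1.625

1 − r_s² = 1 − 0.1936 = 0.8064;  √(1−r_s²) = 0.897998
√(n−2) = √11 = 3.316625
t = r_s·√(n−2)/√(1−r_s²) = 0.44 · 3.316625 / 0.897998 = 1.625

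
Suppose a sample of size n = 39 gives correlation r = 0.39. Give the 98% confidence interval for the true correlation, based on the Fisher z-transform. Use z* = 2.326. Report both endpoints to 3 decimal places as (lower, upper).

Fisher z: z_r = atanh(r) = ½·ln((1+0.39)/(1−0.39)) = 0.411800
SE(z) = 1/√(n−3) = 1/√36 = 0.166667
98% ⇒ z* = 2.326; margin = 2.326·0.166667 = 0.387667
CI on z-scale: (0.024133, 0.799467)
Back-transform: tanh(0.024133) = 0.024128, tanh(0.799467) = 0.663739

(0.024, 0.664)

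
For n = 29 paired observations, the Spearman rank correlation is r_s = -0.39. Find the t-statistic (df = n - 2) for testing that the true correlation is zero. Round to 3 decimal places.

t = r_s·√(n−2) / √(1−r_s²) with r_s = -0.39, n = 29
  = -0.39·√27 / √(1 − 0.1521)
  = -0.39·5.196152 / 0.920815
  = -2.026499 / 0.920815 = -2.201

-2.201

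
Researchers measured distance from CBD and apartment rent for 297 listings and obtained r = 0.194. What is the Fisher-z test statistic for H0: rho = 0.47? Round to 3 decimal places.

-5.377

Fisher z: atanh(0.194) = 0.196490, atanh(0.47) = 0.510070
z = (z_r − z_0)·√(n−3) = (0.196490 − 0.510070)·√294 = -0.313580 · 17.146428 = -5.377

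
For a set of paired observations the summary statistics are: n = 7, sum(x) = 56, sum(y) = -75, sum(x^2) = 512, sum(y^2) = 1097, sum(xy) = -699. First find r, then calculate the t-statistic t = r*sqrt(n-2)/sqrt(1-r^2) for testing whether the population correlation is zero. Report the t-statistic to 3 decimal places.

-2.336

Numerator: nΣxy − (Σx)(Σy) = 7·(-699) − (56)(-75) = -693
Denominator: √[(nΣx²−(Σx)²)(nΣy²−(Σy)²)]
  nΣx²−(Σx)² = 7·512 − 3136 = 448;  nΣy²−(Σy)² = 7·1097 − 5625 = 2054
  √(448·2054) = √920192 = 959.2664
r = -693 / 959.2664 = -0.7224
t = r·√(n−2)/√(1−r²) = -0.7224·√5 / √(1−0.521862) = -1.615336 / 0.691475 = -2.336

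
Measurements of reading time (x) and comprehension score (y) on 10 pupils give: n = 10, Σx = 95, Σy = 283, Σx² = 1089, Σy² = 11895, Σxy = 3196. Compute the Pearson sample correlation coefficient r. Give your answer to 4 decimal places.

Numerator: nΣxy − (Σx)(Σy) = 10·3196 − (95)(283) = 5075
Denominator: √[(nΣx²−(Σx)²)(nΣy²−(Σy)²)]
  nΣx²−(Σx)² = 10·1089 − 9025 = 1865;  nΣy²−(Σy)² = 10·11895 − 80089 = 38861
  √(1865·38861) = √72475765 = 8513.2699
r = 5075 / 8513.2699 = 0.5961

0.5961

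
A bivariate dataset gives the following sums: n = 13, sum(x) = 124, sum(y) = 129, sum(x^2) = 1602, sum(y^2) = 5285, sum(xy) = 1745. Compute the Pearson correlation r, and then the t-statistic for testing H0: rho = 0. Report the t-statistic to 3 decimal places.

S_xy = nΣxy − ΣxΣy = 13·1745 − 124·129 = 22685 − 15996 = 6689
S_xx = nΣx² − (Σx)² = 13·1602 − 124² = 20826 − 15376 = 5450
S_yy = nΣy² − (Σy)² = 13·5285 − 129² = 68705 − 16641 = 52064
r = S_xy / √(S_xx·S_yy) = 6689 / √(5450·52064) = 6689 / √283748800 = 6689 / 16844.8449 = 0.3971
t = r·√(n−2)/√(1−r²) = 0.3971·√11 / √(1−0.157688) = 1.317032 / 0.917776 = 1.435

1.435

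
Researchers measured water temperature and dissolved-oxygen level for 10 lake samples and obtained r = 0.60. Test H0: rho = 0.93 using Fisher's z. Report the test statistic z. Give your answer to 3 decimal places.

Fisher z: atanh(0.60) = 0.693147, atanh(0.93) = 1.658390
z = (z_r − z_0)·√(n−3) = (0.693147 − 1.658390)·√7 = -0.965243 · 2.645751 = -2.554

-2.554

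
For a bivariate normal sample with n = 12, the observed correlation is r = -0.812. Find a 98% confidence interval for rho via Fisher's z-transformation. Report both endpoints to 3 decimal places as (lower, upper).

Fisher z: z_r = atanh(r) = ½·ln((1+(-0.812))/(1−(-0.812))) = -1.132872
SE(z) = 1/√(n−3) = 1/√9 = 0.333333
98% ⇒ z* = 2.326; margin = 2.326·0.333333 = 0.775333
CI on z-scale: (-1.908205, -0.357539)
Back-transform: tanh(-1.908205) = -0.956934, tanh(-0.357539) = -0.343044

(-0.957, -0.343)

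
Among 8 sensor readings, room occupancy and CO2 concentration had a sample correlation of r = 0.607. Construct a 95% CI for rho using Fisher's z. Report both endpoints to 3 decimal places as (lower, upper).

Fisher z: z_r = atanh(r) = ½·ln((1+0.607)/(1−0.607)) = 0.704157
SE(z) = 1/√(n−3) = 1/√5 = 0.447214
95% ⇒ z* = 1.960; margin = 1.960·0.447214 = 0.876539
CI on z-scale: (-0.172382, 1.580696)
Back-transform: tanh(-0.172382) = -0.170695, tanh(1.580696) = 0.918711

(-0.171, 0.919)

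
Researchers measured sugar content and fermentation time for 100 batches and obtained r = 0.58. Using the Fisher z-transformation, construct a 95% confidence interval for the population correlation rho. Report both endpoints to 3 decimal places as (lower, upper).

Fisher z: z_r = atanh(r) = ½·ln((1+0.58)/(1−0.58)) = 0.662463
SE(z) = 1/√(n−3) = 1/√97 = 0.101535
95% ⇒ z* = 1.960; margin = 1.960·0.101535 = 0.199009
CI on z-scale: (0.463454, 0.861472)
Back-transform: tanh(0.463454) = 0.432895, tanh(0.861472) = 0.697015

(0.433, 0.697)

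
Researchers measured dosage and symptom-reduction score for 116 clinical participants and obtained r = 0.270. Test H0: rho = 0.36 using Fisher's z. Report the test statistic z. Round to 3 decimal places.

z_r = atanh(0.270) = 0.276864,  z_0 = atanh(0.36) = 0.376886
SE = 1/√(n−3) = 1/√113 = 0.094072
z = (z_r − z_0)/SE = (0.276864 − 0.376886) / 0.094072 = -0.100022 / 0.094072 = -1.063

-1.063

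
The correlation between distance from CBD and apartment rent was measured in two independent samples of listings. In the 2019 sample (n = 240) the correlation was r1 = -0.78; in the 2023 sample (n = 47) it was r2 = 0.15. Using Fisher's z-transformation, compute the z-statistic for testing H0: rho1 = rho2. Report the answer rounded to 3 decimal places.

-7.289

Fisher z-transforms: z1 = atanh(-0.78) = -1.045371, z2 = atanh(0.15) = 0.151140; difference d = -1.196511
Var(d) = 1/237 + 1/44 = 0.0042194 + 0.0227273 = 0.0269467
z = d/√Var(d) = -1.196511 / √0.0269467 = -1.196511 / 0.164155 = -7.289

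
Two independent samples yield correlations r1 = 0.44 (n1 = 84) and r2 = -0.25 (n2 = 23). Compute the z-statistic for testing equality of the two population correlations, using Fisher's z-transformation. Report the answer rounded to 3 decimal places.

Fisher z-transforms: z1 = atanh(0.44) = 0.472231, z2 = atanh(-0.25) = -0.255413; difference d = 0.727644
Var(d) = 1/81 + 1/20 = 0.0123457 + 0.0500000 = 0.0623457
z = d/√Var(d) = 0.727644 / √0.0623457 = 0.727644 / 0.249691 = 2.914

2.914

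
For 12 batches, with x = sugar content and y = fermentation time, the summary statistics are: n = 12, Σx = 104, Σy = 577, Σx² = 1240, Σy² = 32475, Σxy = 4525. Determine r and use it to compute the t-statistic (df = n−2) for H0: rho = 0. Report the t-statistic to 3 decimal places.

-1.282

Numerator: nΣxy − (Σx)(Σy) = 12·4525 − (104)(577) = -5708
Denominator: √[(nΣx²−(Σx)²)(nΣy²−(Σy)²)]
  nΣx²−(Σx)² = 12·1240 − 10816 = 4064;  nΣy²−(Σy)² = 12·32475 − 332929 = 56771
  √(4064·56771) = √230717344 = 15189.3826
r = -5708 / 15189.3826 = -0.3758
t = r·√(n−2)/√(1−r²) = -0.3758·√10 / √(1−0.141226) = -1.188384 / 0.926701 = -1.282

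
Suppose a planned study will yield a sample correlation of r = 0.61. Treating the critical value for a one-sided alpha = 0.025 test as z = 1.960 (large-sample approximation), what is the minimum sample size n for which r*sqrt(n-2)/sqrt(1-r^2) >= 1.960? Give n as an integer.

9

r√(n−2)/√(1−r²) ≥ 1.960  ⇔  n−2 ≥ (1.960)²·(1−r²)/r²
(1−r²)/r² = (1−0.3721)/0.3721 = 1.6874
n ≥ 2 + 3.8416·1.6874 = 2 + 6.4823 = 8.4823
⌈8.4823⌉ = 9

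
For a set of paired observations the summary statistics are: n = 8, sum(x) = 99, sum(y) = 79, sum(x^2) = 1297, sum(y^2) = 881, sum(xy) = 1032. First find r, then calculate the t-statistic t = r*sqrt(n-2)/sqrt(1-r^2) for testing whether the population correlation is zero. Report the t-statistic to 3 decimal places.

2.033

S_xy = nΣxy − ΣxΣy = 8·1032 − 99·79 = 8256 − 7821 = 435
S_xx = nΣx² − (Σx)² = 8·1297 − 99² = 10376 − 9801 = 575
S_yy = nΣy² − (Σy)² = 8·881 − 79² = 7048 − 6241 = 807
r = S_xy / √(S_xx·S_yy) = 435 / √(575·807) = 435 / √464025 = 435 / 681.1938 = 0.6386
t = r·√(n−2)/√(1−r²) = 0.6386·√6 / √(1−0.407810) = 1.564244 / 0.769539 = 2.033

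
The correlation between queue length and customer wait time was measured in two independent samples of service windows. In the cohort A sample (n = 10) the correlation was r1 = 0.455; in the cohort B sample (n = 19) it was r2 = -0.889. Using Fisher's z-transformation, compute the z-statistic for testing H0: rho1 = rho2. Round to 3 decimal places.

4.211

z1 = atanh(0.455) = 0.490988,  z2 = atanh(-0.889) = -1.417136
SE = √(1/(n1−3) + 1/(n2−3)) = √(1/7 + 1/16) = √(0.1428571 + 0.0625000) = √0.2053571 = 0.453163
z = (z1 − z2)/SE = (0.490988 − (-1.417136)) / 0.453163 = 1.908124 / 0.453163 = 4.211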